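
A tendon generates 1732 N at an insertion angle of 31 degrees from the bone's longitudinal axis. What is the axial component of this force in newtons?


F_eff = F_tendon * cos(theta)
theta = 31 deg = 0.5411 rad
cos(theta) = 0.8572
F_eff = 1732 * 0.8572
F_eff = 1484.6138


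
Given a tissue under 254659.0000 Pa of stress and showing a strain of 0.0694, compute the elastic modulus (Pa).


E = stress / strain
E = 254659.0000 / 0.0694
E = 3.6694e+06


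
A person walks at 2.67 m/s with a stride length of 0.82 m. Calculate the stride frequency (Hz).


f = v / stride_length
f = 2.67 / 0.82
f = 3.2561


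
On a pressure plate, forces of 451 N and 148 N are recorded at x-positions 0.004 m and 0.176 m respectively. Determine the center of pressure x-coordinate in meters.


COP_x = (F1*x1 + F2*x2) / (F1 + F2)
COP_x = (451*0.004 + 148*0.176) / (451 + 148)
Numerator = 27.8520
Denominator = 599
COP_x = 0.0465


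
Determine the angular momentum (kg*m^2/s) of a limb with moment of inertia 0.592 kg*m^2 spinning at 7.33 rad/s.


L = I * omega
L = 0.592 * 7.33
L = 4.3394


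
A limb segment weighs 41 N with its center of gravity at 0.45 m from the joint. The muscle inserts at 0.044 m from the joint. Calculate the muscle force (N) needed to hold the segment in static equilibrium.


F_muscle = W * d_load / d_muscle
F_muscle = 41 * 0.45 / 0.044
Numerator = 18.4500
F_muscle = 419.3182


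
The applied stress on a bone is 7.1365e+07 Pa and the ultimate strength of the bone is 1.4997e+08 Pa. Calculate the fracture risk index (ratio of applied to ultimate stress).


FRI = applied / ultimate
FRI = 7.1365e+07 / 1.4997e+08
FRI = 0.4759


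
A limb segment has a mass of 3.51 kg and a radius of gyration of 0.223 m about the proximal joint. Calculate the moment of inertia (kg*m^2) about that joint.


I = m * k^2
I = 3.51 * 0.223^2
k^2 = 0.0497
I = 0.1745


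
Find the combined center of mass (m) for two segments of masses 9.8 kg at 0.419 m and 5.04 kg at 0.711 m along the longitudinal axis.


COM = (m1*x1 + m2*x2) / (m1 + m2)
COM = (9.8*0.419 + 5.04*0.711) / (9.8 + 5.04)
Numerator = 7.6896
Denominator = 14.8400
COM = 0.5182


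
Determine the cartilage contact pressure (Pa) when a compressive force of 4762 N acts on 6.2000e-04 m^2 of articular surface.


P = F / A
P = 4762 / 6.2000e-04
P = 7.6806e+06


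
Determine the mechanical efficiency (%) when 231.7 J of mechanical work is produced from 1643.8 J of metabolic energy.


eta = (W_mech / E_meta) * 100
eta = (231.7 / 1643.8) * 100
ratio = 0.1410
eta = 14.0954


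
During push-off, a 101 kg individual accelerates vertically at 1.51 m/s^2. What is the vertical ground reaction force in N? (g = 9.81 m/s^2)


GRF = m * (g + a)
GRF = 101 * (9.81 + 1.51)
GRF = 101 * 11.3200
GRF = 1143.3200


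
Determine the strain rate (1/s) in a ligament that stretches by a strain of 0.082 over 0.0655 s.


strain_rate = delta_strain / delta_t
strain_rate = 0.082 / 0.0655
strain_rate = 1.2519


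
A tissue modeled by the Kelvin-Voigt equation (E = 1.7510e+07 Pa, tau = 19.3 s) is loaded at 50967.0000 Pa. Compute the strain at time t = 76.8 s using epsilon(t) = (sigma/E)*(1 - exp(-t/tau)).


epsilon(t) = (sigma/E) * (1 - exp(-t/tau))
sigma/E = 50967.0000 / 1.7510e+07 = 0.0029
exp(-t/tau) = exp(-76.8 / 19.3) = 0.0187
epsilon = 0.0029 * (1 - 0.0187)
epsilon = 0.0029


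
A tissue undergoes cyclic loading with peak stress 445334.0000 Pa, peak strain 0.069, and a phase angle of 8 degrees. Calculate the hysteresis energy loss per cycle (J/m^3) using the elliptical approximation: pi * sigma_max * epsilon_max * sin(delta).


E_loss = pi * sigma_max * epsilon_max * sin(delta)
delta = 8 deg = 0.1396 rad
sin(delta) = 0.1392
E_loss = pi * 445334.0000 * 0.069 * 0.1392
E_loss = 13435.0758


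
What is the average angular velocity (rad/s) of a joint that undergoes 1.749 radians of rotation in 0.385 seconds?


omega = delta_theta / delta_t
omega = 1.749 / 0.385
omega = 4.5429


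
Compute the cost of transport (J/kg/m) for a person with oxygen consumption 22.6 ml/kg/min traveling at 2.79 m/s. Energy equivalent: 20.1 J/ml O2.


Power per kg = VO2 * 20.1 / 60
Power per kg = 22.6 * 20.1 / 60 = 7.5710 W/kg
Cost = power_per_kg / speed
Cost = 7.5710 / 2.79
Cost = 2.7136


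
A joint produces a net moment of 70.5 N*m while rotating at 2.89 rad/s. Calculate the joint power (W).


P = M * omega
P = 70.5 * 2.89
P = 203.7450


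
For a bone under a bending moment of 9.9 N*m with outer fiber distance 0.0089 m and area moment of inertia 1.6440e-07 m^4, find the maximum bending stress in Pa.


sigma = M * c / I
sigma = 9.9 * 0.0089 / 1.6440e-07
M * c = 0.0881
sigma = 535948.9051


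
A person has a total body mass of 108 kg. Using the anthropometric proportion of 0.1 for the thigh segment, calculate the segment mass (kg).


m_segment = body_mass * fraction
m_segment = 108 * 0.1
m_segment = 10.8000


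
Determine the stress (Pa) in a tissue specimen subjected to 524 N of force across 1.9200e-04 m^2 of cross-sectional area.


stress = F / A
stress = 524 / 1.9200e-04
stress = 2.7292e+06


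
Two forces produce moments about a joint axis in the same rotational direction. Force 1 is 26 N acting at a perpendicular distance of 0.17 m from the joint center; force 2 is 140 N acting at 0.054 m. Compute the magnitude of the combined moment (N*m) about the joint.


M = F1 * d1 + F2 * d2
M = 26 * 0.17 + 140 * 0.054
M = 4.4200 + 7.5600
M = 11.9800


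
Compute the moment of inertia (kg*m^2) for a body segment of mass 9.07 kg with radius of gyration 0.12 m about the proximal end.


I = m * k^2
I = 9.07 * 0.12^2
k^2 = 0.0144
I = 0.1306


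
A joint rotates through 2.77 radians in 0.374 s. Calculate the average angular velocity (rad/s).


omega = delta_theta / delta_t
omega = 2.77 / 0.374
omega = 7.4064


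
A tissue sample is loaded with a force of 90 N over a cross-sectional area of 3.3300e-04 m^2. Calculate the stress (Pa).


stress = F / A
stress = 90 / 3.3300e-04
stress = 270270.2703


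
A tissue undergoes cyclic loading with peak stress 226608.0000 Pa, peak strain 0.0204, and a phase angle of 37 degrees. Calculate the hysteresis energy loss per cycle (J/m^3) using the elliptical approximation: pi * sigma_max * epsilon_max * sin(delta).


E_loss = pi * sigma_max * epsilon_max * sin(delta)
delta = 37 deg = 0.6458 rad
sin(delta) = 0.6018
E_loss = pi * 226608.0000 * 0.0204 * 0.6018
E_loss = 8740.1383


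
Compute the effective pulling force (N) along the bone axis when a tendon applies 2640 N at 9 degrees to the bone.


F_eff = F_tendon * cos(theta)
theta = 9 deg = 0.1571 rad
cos(theta) = 0.9877
F_eff = 2640 * 0.9877
F_eff = 2607.4972


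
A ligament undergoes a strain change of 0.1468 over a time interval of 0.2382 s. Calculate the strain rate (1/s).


strain_rate = delta_strain / delta_t
strain_rate = 0.1468 / 0.2382
strain_rate = 0.6163


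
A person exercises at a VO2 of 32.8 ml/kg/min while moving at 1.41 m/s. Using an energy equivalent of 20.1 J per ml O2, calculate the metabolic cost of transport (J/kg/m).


Power per kg = VO2 * 20.1 / 60
Power per kg = 32.8 * 20.1 / 60 = 10.9880 W/kg
Cost = power_per_kg / speed
Cost = 10.9880 / 1.41
Cost = 7.7929


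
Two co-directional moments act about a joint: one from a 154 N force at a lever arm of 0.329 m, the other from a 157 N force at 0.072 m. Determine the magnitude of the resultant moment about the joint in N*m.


M = F1 * d1 + F2 * d2
M = 154 * 0.329 + 157 * 0.072
M = 50.6660 + 11.3040
M = 61.9700


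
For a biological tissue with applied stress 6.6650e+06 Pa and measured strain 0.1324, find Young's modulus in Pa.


E = stress / strain
E = 6.6650e+06 / 0.1324
E = 5.0340e+07


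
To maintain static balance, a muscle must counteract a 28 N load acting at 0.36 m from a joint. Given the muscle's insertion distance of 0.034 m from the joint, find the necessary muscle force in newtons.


F_muscle = W * d_load / d_muscle
F_muscle = 28 * 0.36 / 0.034
Numerator = 10.0800
F_muscle = 296.4706


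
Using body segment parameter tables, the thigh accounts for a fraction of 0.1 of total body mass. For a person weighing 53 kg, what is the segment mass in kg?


m_segment = body_mass * fraction
m_segment = 53 * 0.1
m_segment = 5.3000


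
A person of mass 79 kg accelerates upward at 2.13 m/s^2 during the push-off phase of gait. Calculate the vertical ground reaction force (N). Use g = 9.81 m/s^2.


GRF = m * (g + a)
GRF = 79 * (9.81 + 2.13)
GRF = 79 * 11.9400
GRF = 943.2600


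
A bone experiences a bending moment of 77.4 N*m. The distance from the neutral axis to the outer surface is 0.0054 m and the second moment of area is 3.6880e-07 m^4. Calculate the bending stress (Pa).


sigma = M * c / I
sigma = 77.4 * 0.0054 / 3.6880e-07
M * c = 0.4180
sigma = 1.1333e+06


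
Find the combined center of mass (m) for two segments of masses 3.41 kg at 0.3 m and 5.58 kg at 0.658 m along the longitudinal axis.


COM = (m1*x1 + m2*x2) / (m1 + m2)
COM = (3.41*0.3 + 5.58*0.658) / (3.41 + 5.58)
Numerator = 4.6946
Denominator = 8.9900
COM = 0.5222


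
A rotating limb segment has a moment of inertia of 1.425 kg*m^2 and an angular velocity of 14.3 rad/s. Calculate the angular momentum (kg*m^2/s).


L = I * omega
L = 1.425 * 14.3
L = 20.3775


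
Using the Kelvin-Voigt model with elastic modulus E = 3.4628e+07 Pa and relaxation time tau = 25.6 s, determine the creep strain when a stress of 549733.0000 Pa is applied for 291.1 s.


epsilon(t) = (sigma/E) * (1 - exp(-t/tau))
sigma/E = 549733.0000 / 3.4628e+07 = 0.0159
exp(-t/tau) = exp(-291.1 / 25.6) = 1.1524e-05
epsilon = 0.0159 * (1 - 1.1524e-05)
epsilon = 0.0159


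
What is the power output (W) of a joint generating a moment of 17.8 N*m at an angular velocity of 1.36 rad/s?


P = M * omega
P = 17.8 * 1.36
P = 24.2080


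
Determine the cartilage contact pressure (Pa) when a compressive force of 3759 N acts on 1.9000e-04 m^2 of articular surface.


P = F / A
P = 3759 / 1.9000e-04
P = 1.9784e+07


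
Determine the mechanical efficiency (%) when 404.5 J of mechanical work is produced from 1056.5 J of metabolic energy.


eta = (W_mech / E_meta) * 100
eta = (404.5 / 1056.5) * 100
ratio = 0.3829
eta = 38.2868


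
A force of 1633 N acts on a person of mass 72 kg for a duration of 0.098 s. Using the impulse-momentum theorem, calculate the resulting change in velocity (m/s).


J = F * dt = 1633 * 0.098 = 160.0340 N*s
delta_v = J / m
delta_v = 160.0340 / 72
delta_v = 2.2227


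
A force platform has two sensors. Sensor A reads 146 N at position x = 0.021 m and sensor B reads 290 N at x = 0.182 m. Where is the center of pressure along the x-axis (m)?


COP_x = (F1*x1 + F2*x2) / (F1 + F2)
COP_x = (146*0.021 + 290*0.182) / (146 + 290)
Numerator = 55.8460
Denominator = 436
COP_x = 0.1281


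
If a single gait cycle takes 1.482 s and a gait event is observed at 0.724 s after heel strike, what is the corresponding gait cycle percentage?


pct = (event_time / cycle_time) * 100
pct = (0.724 / 1.482) * 100
ratio = 0.4885
pct = 48.8529


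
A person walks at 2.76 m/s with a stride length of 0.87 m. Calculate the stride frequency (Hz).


f = v / stride_length
f = 2.76 / 0.87
f = 3.1724


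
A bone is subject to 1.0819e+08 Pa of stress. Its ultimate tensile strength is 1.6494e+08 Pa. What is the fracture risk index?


FRI = applied / ultimate
FRI = 1.0819e+08 / 1.6494e+08
FRI = 0.6559


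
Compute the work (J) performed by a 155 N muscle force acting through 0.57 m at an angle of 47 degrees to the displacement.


W = F * d * cos(theta)
theta = 47 deg = 0.8203 rad
cos(theta) = 0.6820
W = 155 * 0.57 * 0.6820
W = 60.2546


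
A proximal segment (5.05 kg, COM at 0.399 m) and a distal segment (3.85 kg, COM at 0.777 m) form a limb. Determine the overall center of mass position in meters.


COM = (m1*x1 + m2*x2) / (m1 + m2)
COM = (5.05*0.399 + 3.85*0.777) / (5.05 + 3.85)
Numerator = 5.0064
Denominator = 8.9000
COM = 0.5625


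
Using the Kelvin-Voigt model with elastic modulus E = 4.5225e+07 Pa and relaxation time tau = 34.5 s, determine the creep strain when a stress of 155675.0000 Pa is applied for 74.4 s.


epsilon(t) = (sigma/E) * (1 - exp(-t/tau))
sigma/E = 155675.0000 / 4.5225e+07 = 0.0034
exp(-t/tau) = exp(-74.4 / 34.5) = 0.1157
epsilon = 0.0034 * (1 - 0.1157)
epsilon = 0.0030


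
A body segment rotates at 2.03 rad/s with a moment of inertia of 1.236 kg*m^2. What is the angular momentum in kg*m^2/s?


L = I * omega
L = 1.236 * 2.03
L = 2.5091


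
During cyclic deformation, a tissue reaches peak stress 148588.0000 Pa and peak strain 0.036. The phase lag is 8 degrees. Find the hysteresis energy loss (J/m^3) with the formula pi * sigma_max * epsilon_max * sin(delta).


E_loss = pi * sigma_max * epsilon_max * sin(delta)
delta = 8 deg = 0.1396 rad
sin(delta) = 0.1392
E_loss = pi * 148588.0000 * 0.036 * 0.1392
E_loss = 2338.7910


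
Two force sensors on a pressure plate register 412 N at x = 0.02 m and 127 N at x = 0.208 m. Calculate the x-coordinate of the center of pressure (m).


COP_x = (F1*x1 + F2*x2) / (F1 + F2)
COP_x = (412*0.02 + 127*0.208) / (412 + 127)
Numerator = 34.6560
Denominator = 539
COP_x = 0.0643


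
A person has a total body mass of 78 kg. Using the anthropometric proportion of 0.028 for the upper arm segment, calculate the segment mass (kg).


m_segment = body_mass * fraction
m_segment = 78 * 0.028
m_segment = 2.1840


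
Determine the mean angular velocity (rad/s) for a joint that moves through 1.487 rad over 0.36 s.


omega = delta_theta / delta_t
omega = 1.487 / 0.36
omega = 4.1306


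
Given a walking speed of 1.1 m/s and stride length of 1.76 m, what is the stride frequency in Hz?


f = v / stride_length
f = 1.1 / 1.76
f = 0.6250


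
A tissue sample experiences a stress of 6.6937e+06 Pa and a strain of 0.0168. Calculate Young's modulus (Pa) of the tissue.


E = stress / strain
E = 6.6937e+06 / 0.0168
E = 3.9843e+08


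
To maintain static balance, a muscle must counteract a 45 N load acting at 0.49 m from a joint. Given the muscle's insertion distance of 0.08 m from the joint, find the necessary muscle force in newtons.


F_muscle = W * d_load / d_muscle
F_muscle = 45 * 0.49 / 0.08
Numerator = 22.0500
F_muscle = 275.6250


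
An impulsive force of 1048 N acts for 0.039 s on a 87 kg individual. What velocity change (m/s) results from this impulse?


J = F * dt = 1048 * 0.039 = 40.8720 N*s
delta_v = J / m
delta_v = 40.8720 / 87
delta_v = 0.4698


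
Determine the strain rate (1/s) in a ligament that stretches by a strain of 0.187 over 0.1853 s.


strain_rate = delta_strain / delta_t
strain_rate = 0.187 / 0.1853
strain_rate = 1.0092


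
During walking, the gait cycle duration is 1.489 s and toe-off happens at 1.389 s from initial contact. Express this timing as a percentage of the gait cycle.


pct = (event_time / cycle_time) * 100
pct = (1.389 / 1.489) * 100
ratio = 0.9328
pct = 93.2841


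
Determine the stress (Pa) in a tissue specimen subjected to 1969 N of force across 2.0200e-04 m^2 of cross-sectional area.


stress = F / A
stress = 1969 / 2.0200e-04
stress = 9.7475e+06


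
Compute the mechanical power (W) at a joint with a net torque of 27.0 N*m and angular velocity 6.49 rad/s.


P = M * omega
P = 27.0 * 6.49
P = 175.2300


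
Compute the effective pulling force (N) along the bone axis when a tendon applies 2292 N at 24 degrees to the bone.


F_eff = F_tendon * cos(theta)
theta = 24 deg = 0.4189 rad
cos(theta) = 0.9135
F_eff = 2292 * 0.9135
F_eff = 2093.8462


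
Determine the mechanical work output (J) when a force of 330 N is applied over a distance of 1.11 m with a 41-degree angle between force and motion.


W = F * d * cos(theta)
theta = 41 deg = 0.7156 rad
cos(theta) = 0.7547
W = 330 * 1.11 * 0.7547
W = 276.4501


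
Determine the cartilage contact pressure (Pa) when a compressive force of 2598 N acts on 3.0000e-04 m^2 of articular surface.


P = F / A
P = 2598 / 3.0000e-04
P = 8.6600e+06


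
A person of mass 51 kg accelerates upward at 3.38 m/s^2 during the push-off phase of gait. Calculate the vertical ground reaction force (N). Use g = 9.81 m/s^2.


GRF = m * (g + a)
GRF = 51 * (9.81 + 3.38)
GRF = 51 * 13.1900
GRF = 672.6900


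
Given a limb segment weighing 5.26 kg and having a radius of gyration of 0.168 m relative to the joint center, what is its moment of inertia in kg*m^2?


I = m * k^2
I = 5.26 * 0.168^2
k^2 = 0.0282
I = 0.1485


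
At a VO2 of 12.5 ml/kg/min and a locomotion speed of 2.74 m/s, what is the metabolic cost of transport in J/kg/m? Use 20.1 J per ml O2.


Power per kg = VO2 * 20.1 / 60
Power per kg = 12.5 * 20.1 / 60 = 4.1875 W/kg
Cost = power_per_kg / speed
Cost = 4.1875 / 2.74
Cost = 1.5283


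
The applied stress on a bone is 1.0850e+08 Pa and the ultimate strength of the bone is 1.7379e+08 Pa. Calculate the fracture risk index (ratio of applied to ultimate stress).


FRI = applied / ultimate
FRI = 1.0850e+08 / 1.7379e+08
FRI = 0.6243


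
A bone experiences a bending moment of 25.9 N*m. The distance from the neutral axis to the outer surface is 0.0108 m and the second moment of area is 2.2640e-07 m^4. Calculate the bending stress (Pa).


sigma = M * c / I
sigma = 25.9 * 0.0108 / 2.2640e-07
M * c = 0.2797
sigma = 1.2355e+06


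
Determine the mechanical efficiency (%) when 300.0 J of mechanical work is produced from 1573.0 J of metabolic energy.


eta = (W_mech / E_meta) * 100
eta = (300.0 / 1573.0) * 100
ratio = 0.1907
eta = 19.0718


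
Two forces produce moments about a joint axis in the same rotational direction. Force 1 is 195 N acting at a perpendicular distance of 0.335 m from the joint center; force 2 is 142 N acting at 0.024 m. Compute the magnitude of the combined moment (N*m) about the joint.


M = F1 * d1 + F2 * d2
M = 195 * 0.335 + 142 * 0.024
M = 65.3250 + 3.4080
M = 68.7330


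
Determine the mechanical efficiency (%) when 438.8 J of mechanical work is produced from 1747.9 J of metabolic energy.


eta = (W_mech / E_meta) * 100
eta = (438.8 / 1747.9) * 100
ratio = 0.2510
eta = 25.1044


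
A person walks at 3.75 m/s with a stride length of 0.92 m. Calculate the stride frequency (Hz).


f = v / stride_length
f = 3.75 / 0.92
f = 4.0761


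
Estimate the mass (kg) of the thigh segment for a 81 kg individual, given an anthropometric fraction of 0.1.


m_segment = body_mass * fraction
m_segment = 81 * 0.1
m_segment = 8.1000


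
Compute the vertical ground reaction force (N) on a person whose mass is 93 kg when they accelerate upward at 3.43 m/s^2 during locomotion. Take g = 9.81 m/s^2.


GRF = m * (g + a)
GRF = 93 * (9.81 + 3.43)
GRF = 93 * 13.2400
GRF = 1231.3200


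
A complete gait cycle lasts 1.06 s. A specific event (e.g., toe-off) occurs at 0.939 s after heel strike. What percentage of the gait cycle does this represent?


pct = (event_time / cycle_time) * 100
pct = (0.939 / 1.06) * 100
ratio = 0.8858
pct = 88.5849


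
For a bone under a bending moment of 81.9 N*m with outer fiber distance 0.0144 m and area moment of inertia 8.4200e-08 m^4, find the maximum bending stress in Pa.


sigma = M * c / I
sigma = 81.9 * 0.0144 / 8.4200e-08
M * c = 1.1794
sigma = 1.4007e+07


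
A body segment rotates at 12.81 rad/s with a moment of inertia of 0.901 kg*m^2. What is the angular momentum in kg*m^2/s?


L = I * omega
L = 0.901 * 12.81
L = 11.5418


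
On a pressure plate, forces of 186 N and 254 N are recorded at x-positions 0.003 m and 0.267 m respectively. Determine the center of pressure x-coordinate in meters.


COP_x = (F1*x1 + F2*x2) / (F1 + F2)
COP_x = (186*0.003 + 254*0.267) / (186 + 254)
Numerator = 68.3760
Denominator = 440
COP_x = 0.1554


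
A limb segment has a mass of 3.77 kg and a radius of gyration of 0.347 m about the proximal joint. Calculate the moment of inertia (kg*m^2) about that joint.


I = m * k^2
I = 3.77 * 0.347^2
k^2 = 0.1204
I = 0.4539


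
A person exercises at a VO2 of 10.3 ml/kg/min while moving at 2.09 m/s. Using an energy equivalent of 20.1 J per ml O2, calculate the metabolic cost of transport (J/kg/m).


Power per kg = VO2 * 20.1 / 60
Power per kg = 10.3 * 20.1 / 60 = 3.4505 W/kg
Cost = power_per_kg / speed
Cost = 3.4505 / 2.09
Cost = 1.6510


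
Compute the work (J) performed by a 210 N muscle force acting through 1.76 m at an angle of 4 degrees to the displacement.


W = F * d * cos(theta)
theta = 4 deg = 0.0698 rad
cos(theta) = 0.9976
W = 210 * 1.76 * 0.9976
W = 368.6997


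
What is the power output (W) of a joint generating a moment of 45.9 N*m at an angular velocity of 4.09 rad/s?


P = M * omega
P = 45.9 * 4.09
P = 187.7310


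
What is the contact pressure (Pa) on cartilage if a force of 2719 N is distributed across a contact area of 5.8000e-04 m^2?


P = F / A
P = 2719 / 5.8000e-04
P = 4.6879e+06


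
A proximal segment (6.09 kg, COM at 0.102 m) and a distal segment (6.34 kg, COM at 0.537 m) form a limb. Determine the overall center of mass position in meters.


COM = (m1*x1 + m2*x2) / (m1 + m2)
COM = (6.09*0.102 + 6.34*0.537) / (6.09 + 6.34)
Numerator = 4.0258
Denominator = 12.4300
COM = 0.3239


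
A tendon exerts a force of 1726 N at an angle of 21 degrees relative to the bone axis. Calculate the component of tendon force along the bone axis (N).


F_eff = F_tendon * cos(theta)
theta = 21 deg = 0.3665 rad
cos(theta) = 0.9336
F_eff = 1726 * 0.9336
F_eff = 1611.3598


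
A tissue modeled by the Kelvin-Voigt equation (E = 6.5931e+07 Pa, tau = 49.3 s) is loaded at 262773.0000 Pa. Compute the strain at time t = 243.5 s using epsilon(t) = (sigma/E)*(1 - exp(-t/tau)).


epsilon(t) = (sigma/E) * (1 - exp(-t/tau))
sigma/E = 262773.0000 / 6.5931e+07 = 0.0040
exp(-t/tau) = exp(-243.5 / 49.3) = 0.0072
epsilon = 0.0040 * (1 - 0.0072)
epsilon = 0.0040


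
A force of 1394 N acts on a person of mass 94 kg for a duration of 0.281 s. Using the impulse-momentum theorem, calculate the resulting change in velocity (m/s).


J = F * dt = 1394 * 0.281 = 391.7140 N*s
delta_v = J / m
delta_v = 391.7140 / 94
delta_v = 4.1672


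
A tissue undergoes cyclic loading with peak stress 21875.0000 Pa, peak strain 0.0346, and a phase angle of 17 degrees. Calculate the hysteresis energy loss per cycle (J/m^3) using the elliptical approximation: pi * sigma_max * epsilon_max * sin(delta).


E_loss = pi * sigma_max * epsilon_max * sin(delta)
delta = 17 deg = 0.2967 rad
sin(delta) = 0.2924
E_loss = pi * 21875.0000 * 0.0346 * 0.2924
E_loss = 695.1994


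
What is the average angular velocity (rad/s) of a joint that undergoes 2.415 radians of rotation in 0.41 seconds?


omega = delta_theta / delta_t
omega = 2.415 / 0.41
omega = 5.8902


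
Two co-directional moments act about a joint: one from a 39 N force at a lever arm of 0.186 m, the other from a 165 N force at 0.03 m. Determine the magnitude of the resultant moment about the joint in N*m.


M = F1 * d1 + F2 * d2
M = 39 * 0.186 + 165 * 0.03
M = 7.2540 + 4.9500
M = 12.2040


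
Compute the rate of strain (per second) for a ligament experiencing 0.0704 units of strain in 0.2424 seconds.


strain_rate = delta_strain / delta_t
strain_rate = 0.0704 / 0.2424
strain_rate = 0.2904


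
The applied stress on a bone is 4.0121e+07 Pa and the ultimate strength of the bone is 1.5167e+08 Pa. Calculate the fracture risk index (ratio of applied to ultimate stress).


FRI = applied / ultimate
FRI = 4.0121e+07 / 1.5167e+08
FRI = 0.2645


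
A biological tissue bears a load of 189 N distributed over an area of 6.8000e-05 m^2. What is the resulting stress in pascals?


stress = F / A
stress = 189 / 6.8000e-05
stress = 2.7794e+06


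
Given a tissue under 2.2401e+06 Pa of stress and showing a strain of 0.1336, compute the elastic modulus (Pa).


E = stress / strain
E = 2.2401e+06 / 0.1336
E = 1.6767e+07


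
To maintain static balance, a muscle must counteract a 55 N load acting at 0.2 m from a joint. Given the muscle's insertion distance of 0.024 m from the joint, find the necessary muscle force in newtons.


F_muscle = W * d_load / d_muscle
F_muscle = 55 * 0.2 / 0.024
Numerator = 11.0000
F_muscle = 458.3333


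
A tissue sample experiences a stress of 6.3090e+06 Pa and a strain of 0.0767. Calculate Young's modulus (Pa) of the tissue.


E = stress / strain
E = 6.3090e+06 / 0.0767
E = 8.2256e+07


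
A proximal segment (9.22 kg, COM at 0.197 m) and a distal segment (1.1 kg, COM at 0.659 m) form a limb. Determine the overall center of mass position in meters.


COM = (m1*x1 + m2*x2) / (m1 + m2)
COM = (9.22*0.197 + 1.1*0.659) / (9.22 + 1.1)
Numerator = 2.5412
Denominator = 10.3200
COM = 0.2462


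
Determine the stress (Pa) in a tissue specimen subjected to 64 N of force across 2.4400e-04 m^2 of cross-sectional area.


stress = F / A
stress = 64 / 2.4400e-04
stress = 262295.0820


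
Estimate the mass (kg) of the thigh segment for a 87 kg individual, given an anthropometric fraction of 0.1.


m_segment = body_mass * fraction
m_segment = 87 * 0.1
m_segment = 8.7000


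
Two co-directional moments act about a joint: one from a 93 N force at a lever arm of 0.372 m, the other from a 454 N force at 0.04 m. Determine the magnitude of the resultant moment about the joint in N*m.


M = F1 * d1 + F2 * d2
M = 93 * 0.372 + 454 * 0.04
M = 34.5960 + 18.1600
M = 52.7560


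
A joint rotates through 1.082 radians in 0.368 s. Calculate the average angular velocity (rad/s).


omega = delta_theta / delta_t
omega = 1.082 / 0.368
omega = 2.9402


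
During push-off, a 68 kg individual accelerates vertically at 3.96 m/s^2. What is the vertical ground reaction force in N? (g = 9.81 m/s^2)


GRF = m * (g + a)
GRF = 68 * (9.81 + 3.96)
GRF = 68 * 13.7700
GRF = 936.3600


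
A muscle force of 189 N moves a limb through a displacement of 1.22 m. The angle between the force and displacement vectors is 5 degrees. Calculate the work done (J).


W = F * d * cos(theta)
theta = 5 deg = 0.0873 rad
cos(theta) = 0.9962
W = 189 * 1.22 * 0.9962
W = 229.7026


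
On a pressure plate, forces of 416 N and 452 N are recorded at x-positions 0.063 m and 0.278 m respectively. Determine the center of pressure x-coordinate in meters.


COP_x = (F1*x1 + F2*x2) / (F1 + F2)
COP_x = (416*0.063 + 452*0.278) / (416 + 452)
Numerator = 151.8640
Denominator = 868
COP_x = 0.1750


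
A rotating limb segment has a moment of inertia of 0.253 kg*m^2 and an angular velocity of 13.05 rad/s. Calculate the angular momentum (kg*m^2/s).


L = I * omega
L = 0.253 * 13.05
L = 3.3017


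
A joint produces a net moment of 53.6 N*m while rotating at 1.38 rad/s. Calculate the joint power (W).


P = M * omega
P = 53.6 * 1.38
P = 73.9680


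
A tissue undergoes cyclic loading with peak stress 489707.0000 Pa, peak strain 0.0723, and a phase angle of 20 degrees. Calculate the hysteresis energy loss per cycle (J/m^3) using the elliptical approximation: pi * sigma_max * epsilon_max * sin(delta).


E_loss = pi * sigma_max * epsilon_max * sin(delta)
delta = 20 deg = 0.3491 rad
sin(delta) = 0.3420
E_loss = pi * 489707.0000 * 0.0723 * 0.3420
E_loss = 38043.1235


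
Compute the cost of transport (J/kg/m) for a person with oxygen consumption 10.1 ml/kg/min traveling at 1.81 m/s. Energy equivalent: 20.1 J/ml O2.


Power per kg = VO2 * 20.1 / 60
Power per kg = 10.1 * 20.1 / 60 = 3.3835 W/kg
Cost = power_per_kg / speed
Cost = 3.3835 / 1.81
Cost = 1.8693


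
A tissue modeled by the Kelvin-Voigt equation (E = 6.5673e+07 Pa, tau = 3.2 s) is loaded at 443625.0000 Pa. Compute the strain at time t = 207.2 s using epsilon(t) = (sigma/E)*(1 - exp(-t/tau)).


epsilon(t) = (sigma/E) * (1 - exp(-t/tau))
sigma/E = 443625.0000 / 6.5673e+07 = 0.0068
exp(-t/tau) = exp(-207.2 / 3.2) = 7.5759e-29
epsilon = 0.0068 * (1 - 7.5759e-29)
epsilon = 0.0068


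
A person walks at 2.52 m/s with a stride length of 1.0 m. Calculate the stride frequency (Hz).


f = v / stride_length
f = 2.52 / 1.0
f = 2.5200


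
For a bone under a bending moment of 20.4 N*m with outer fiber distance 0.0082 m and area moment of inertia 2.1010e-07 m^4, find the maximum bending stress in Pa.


sigma = M * c / I
sigma = 20.4 * 0.0082 / 2.1010e-07
M * c = 0.1673
sigma = 796192.2894


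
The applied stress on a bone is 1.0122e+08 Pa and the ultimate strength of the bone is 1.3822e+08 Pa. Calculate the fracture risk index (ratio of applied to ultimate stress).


FRI = applied / ultimate
FRI = 1.0122e+08 / 1.3822e+08
FRI = 0.7323


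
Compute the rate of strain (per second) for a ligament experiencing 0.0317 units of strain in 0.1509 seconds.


strain_rate = delta_strain / delta_t
strain_rate = 0.0317 / 0.1509
strain_rate = 0.2101


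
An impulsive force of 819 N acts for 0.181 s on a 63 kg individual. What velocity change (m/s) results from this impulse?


J = F * dt = 819 * 0.181 = 148.2390 N*s
delta_v = J / m
delta_v = 148.2390 / 63
delta_v = 2.3530


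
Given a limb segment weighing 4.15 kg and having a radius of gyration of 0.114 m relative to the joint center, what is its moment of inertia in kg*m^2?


I = m * k^2
I = 4.15 * 0.114^2
k^2 = 0.0130
I = 0.0539


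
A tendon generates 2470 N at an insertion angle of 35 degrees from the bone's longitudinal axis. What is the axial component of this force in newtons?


F_eff = F_tendon * cos(theta)
theta = 35 deg = 0.6109 rad
cos(theta) = 0.8192
F_eff = 2470 * 0.8192
F_eff = 2023.3055


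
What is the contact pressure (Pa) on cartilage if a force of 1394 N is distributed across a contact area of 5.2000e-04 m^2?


P = F / A
P = 1394 / 5.2000e-04
P = 2.6808e+06


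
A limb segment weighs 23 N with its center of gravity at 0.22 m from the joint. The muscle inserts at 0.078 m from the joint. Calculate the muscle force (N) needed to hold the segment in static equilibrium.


F_muscle = W * d_load / d_muscle
F_muscle = 23 * 0.22 / 0.078
Numerator = 5.0600
F_muscle = 64.8718


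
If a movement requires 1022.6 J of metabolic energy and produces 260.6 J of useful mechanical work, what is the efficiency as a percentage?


eta = (W_mech / E_meta) * 100
eta = (260.6 / 1022.6) * 100
ratio = 0.2548
eta = 25.4841


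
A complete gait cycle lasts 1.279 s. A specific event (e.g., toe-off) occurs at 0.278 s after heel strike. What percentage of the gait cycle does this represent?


pct = (event_time / cycle_time) * 100
pct = (0.278 / 1.279) * 100
ratio = 0.2174
pct = 21.7357


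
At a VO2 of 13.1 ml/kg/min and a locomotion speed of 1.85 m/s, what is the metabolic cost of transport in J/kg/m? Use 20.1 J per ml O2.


Power per kg = VO2 * 20.1 / 60
Power per kg = 13.1 * 20.1 / 60 = 4.3885 W/kg
Cost = power_per_kg / speed
Cost = 4.3885 / 1.85
Cost = 2.3722


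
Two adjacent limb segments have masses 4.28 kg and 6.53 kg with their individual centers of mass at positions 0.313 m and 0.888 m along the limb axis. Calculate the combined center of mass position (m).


COM = (m1*x1 + m2*x2) / (m1 + m2)
COM = (4.28*0.313 + 6.53*0.888) / (4.28 + 6.53)
Numerator = 7.1383
Denominator = 10.8100
COM = 0.6603


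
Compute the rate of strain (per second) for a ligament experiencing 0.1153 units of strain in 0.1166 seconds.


strain_rate = delta_strain / delta_t
strain_rate = 0.1153 / 0.1166
strain_rate = 0.9889


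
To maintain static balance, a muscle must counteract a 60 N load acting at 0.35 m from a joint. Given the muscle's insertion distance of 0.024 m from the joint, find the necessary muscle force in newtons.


F_muscle = W * d_load / d_muscle
F_muscle = 60 * 0.35 / 0.024
Numerator = 21.0000
F_muscle = 875.0000


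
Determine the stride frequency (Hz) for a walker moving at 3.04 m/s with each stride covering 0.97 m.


f = v / stride_length
f = 3.04 / 0.97
f = 3.1340


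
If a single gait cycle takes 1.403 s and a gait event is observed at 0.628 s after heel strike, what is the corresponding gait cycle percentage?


pct = (event_time / cycle_time) * 100
pct = (0.628 / 1.403) * 100
ratio = 0.4476
pct = 44.7612


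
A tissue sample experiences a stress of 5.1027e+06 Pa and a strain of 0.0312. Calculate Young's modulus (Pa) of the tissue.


E = stress / strain
E = 5.1027e+06 / 0.0312
E = 1.6355e+08


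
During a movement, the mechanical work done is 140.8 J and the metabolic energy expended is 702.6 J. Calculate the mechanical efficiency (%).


eta = (W_mech / E_meta) * 100
eta = (140.8 / 702.6) * 100
ratio = 0.2004
eta = 20.0399


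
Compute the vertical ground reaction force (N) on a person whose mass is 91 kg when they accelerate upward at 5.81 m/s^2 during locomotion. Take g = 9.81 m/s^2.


GRF = m * (g + a)
GRF = 91 * (9.81 + 5.81)
GRF = 91 * 15.6200
GRF = 1421.4200


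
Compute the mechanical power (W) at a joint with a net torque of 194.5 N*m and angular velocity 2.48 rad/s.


P = M * omega
P = 194.5 * 2.48
P = 482.3600


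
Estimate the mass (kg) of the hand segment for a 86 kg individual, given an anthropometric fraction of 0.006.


m_segment = body_mass * fraction
m_segment = 86 * 0.006
m_segment = 0.5160


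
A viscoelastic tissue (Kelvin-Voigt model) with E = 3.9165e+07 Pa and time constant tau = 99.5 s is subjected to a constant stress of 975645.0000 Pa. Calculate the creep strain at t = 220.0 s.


epsilon(t) = (sigma/E) * (1 - exp(-t/tau))
sigma/E = 975645.0000 / 3.9165e+07 = 0.0249
exp(-t/tau) = exp(-220.0 / 99.5) = 0.1096
epsilon = 0.0249 * (1 - 0.1096)
epsilon = 0.0222


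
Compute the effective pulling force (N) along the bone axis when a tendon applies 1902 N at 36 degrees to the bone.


F_eff = F_tendon * cos(theta)
theta = 36 deg = 0.6283 rad
cos(theta) = 0.8090
F_eff = 1902 * 0.8090
F_eff = 1538.7503


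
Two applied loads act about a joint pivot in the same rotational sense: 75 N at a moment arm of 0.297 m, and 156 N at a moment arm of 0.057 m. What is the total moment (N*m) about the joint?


M = F1 * d1 + F2 * d2
M = 75 * 0.297 + 156 * 0.057
M = 22.2750 + 8.8920
M = 31.1670


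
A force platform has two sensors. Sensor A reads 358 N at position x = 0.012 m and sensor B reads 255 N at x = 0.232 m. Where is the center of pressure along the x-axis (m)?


COP_x = (F1*x1 + F2*x2) / (F1 + F2)
COP_x = (358*0.012 + 255*0.232) / (358 + 255)
Numerator = 63.4560
Denominator = 613
COP_x = 0.1035


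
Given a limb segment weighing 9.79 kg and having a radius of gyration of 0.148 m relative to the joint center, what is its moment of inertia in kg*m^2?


I = m * k^2
I = 9.79 * 0.148^2
k^2 = 0.0219
I = 0.2144


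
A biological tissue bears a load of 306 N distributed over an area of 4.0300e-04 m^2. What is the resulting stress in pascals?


stress = F / A
stress = 306 / 4.0300e-04
stress = 759305.2109


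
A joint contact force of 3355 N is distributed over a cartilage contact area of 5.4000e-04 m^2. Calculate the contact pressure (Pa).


P = F / A
P = 3355 / 5.4000e-04
P = 6.2130e+06


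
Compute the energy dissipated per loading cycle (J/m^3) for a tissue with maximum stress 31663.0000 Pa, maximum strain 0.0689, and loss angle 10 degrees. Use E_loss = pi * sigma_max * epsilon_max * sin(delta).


E_loss = pi * sigma_max * epsilon_max * sin(delta)
delta = 10 deg = 0.1745 rad
sin(delta) = 0.1736
E_loss = pi * 31663.0000 * 0.0689 * 0.1736
E_loss = 1190.1217


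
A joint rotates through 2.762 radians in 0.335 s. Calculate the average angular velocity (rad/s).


omega = delta_theta / delta_t
omega = 2.762 / 0.335
omega = 8.2448


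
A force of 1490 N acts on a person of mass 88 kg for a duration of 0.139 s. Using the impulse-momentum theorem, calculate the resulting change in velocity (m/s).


J = F * dt = 1490 * 0.139 = 207.1100 N*s
delta_v = J / m
delta_v = 207.1100 / 88
delta_v = 2.3535


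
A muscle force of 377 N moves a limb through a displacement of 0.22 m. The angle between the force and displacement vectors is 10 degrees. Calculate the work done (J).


W = F * d * cos(theta)
theta = 10 deg = 0.1745 rad
cos(theta) = 0.9848
W = 377 * 0.22 * 0.9848
W = 81.6800


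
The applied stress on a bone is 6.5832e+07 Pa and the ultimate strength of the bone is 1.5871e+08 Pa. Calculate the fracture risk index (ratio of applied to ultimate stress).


FRI = applied / ultimate
FRI = 6.5832e+07 / 1.5871e+08
FRI = 0.4148


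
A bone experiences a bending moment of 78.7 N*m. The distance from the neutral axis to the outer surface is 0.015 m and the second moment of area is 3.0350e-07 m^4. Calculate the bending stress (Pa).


sigma = M * c / I
sigma = 78.7 * 0.015 / 3.0350e-07
M * c = 1.1805
sigma = 3.8896e+06


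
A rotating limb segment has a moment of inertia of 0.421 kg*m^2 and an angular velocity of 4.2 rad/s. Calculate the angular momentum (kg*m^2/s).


L = I * omega
L = 0.421 * 4.2
L = 1.7682


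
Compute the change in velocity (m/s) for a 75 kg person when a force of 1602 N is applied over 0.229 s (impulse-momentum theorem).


J = F * dt = 1602 * 0.229 = 366.8580 N*s
delta_v = J / m
delta_v = 366.8580 / 75
delta_v = 4.8914


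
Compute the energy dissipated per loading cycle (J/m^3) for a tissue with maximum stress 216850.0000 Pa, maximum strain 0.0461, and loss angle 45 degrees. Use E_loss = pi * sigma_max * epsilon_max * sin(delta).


E_loss = pi * sigma_max * epsilon_max * sin(delta)
delta = 45 deg = 0.7854 rad
sin(delta) = 0.7071
E_loss = pi * 216850.0000 * 0.0461 * 0.7071
E_loss = 22207.2728


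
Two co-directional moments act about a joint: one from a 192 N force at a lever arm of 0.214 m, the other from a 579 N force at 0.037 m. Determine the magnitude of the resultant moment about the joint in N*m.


M = F1 * d1 + F2 * d2
M = 192 * 0.214 + 579 * 0.037
M = 41.0880 + 21.4230
M = 62.5110


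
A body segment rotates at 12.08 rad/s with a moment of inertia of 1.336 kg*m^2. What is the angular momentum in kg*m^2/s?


L = I * omega
L = 1.336 * 12.08
L = 16.1389


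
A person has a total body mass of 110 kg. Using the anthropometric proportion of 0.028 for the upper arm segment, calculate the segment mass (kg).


m_segment = body_mass * fraction
m_segment = 110 * 0.028
m_segment = 3.0800


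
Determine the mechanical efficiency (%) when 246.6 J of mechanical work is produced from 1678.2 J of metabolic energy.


eta = (W_mech / E_meta) * 100
eta = (246.6 / 1678.2) * 100
ratio = 0.1469
eta = 14.6943


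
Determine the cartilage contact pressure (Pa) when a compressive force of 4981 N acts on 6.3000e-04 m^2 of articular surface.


P = F / A
P = 4981 / 6.3000e-04
P = 7.9063e+06


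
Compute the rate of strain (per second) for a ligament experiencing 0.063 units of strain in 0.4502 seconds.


strain_rate = delta_strain / delta_t
strain_rate = 0.063 / 0.4502
strain_rate = 0.1399


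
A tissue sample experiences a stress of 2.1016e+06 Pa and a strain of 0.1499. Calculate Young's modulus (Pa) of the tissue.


E = stress / strain
E = 2.1016e+06 / 0.1499
E = 1.4020e+07


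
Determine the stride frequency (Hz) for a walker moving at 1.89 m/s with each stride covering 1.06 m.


f = v / stride_length
f = 1.89 / 1.06
f = 1.7830


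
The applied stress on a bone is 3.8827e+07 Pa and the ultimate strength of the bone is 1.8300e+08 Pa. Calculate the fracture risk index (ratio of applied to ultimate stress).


FRI = applied / ultimate
FRI = 3.8827e+07 / 1.8300e+08
FRI = 0.2122


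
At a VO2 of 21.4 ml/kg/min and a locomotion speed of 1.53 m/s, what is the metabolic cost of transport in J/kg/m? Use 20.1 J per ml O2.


Power per kg = VO2 * 20.1 / 60
Power per kg = 21.4 * 20.1 / 60 = 7.1690 W/kg
Cost = power_per_kg / speed
Cost = 7.1690 / 1.53
Cost = 4.6856
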